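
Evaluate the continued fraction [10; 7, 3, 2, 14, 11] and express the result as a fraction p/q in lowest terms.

Start with 11.
14 + 1/(11/1) = 14 + 1/11 = 155/11
2 + 1/(155/11) = 2 + 11/155 = 321/155
3 + 1/(321/155) = 3 + 155/321 = 1118/321
7 + 1/(1118/321) = 7 + 321/1118 = 8147/1118
10 + 1/(8147/1118) = 10 + 1118/8147 = 82588/8147

82588/8147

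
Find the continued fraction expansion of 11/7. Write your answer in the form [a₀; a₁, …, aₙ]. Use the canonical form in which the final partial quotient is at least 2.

11 ÷ 7 → quotient 1, remainder 4
7 ÷ 4 → quotient 1, remainder 3
4 ÷ 3 → quotient 1, remainder 1
3 ÷ 1 → quotient 3, remainder 0

[1; 1, 1, 3]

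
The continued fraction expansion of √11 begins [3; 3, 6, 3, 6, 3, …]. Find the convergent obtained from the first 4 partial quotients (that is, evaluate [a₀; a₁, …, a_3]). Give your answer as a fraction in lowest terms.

Work from the innermost term outward:
Start with 3.
6 + 1/(3/1) = 6 + 1/3 = 19/3
3 + 1/(19/3) = 3 + 3/19 = 60/19
3 + 1/(60/19) = 3 + 19/60 = 199/60

199/60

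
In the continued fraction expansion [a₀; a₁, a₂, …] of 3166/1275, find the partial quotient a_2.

14

Run the Euclidean algorithm, recording each quotient:
⌊3166/1275⌋ = 2, remainder 616
⌊1275/616⌋ = 2, remainder 43
⌊616/43⌋ = 14, remainder 14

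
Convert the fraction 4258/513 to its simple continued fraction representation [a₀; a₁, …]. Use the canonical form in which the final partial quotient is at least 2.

4258 = 8·513 + 154, so a_0 = 8
513 = 3·154 + 51, so a_1 = 3
154 = 3·51 + 1, so a_2 = 3
51 = 51·1 + 0, so a_3 = 51

[8; 3, 3, 51]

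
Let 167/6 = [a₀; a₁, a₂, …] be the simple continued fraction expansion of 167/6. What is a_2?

Run the Euclidean algorithm, recording each quotient:
167 ÷ 6 → quotient 27, remainder 5
6 ÷ 5 → quotient 1, remainder 1
5 ÷ 1 → quotient 5, remainder 0

5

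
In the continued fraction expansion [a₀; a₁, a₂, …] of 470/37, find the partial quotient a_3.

2

470 ÷ 37 → quotient 12, remainder 26
37 ÷ 26 → quotient 1, remainder 11
26 ÷ 11 → quotient 2, remainder 4
11 ÷ 4 → quotient 2, remainder 3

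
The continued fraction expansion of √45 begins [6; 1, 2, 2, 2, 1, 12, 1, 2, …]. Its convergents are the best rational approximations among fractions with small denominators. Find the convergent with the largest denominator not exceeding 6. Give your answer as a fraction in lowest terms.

List convergents until the denominator exceeds the bound:
a_0 = 6: 6/1  (≤ bound)
a_1 = 1: 7/1  (≤ bound)
a_2 = 2: 20/3  (≤ bound)
a_3 = 2: 47/7  (> 6, stop)

20/3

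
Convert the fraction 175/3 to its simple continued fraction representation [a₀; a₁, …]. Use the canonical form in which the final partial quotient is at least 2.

⌊175/3⌋ = 58, remainder 1
⌊3/1⌋ = 3, remainder 0

[58; 3]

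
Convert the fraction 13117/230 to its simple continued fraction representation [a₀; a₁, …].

13117 = 57·230 + 7, so a_0 = 57
230 = 32·7 + 6, so a_1 = 32
7 = 1·6 + 1, so a_2 = 1
6 = 6·1 + 0, so a_3 = 6

[57; 32, 1, 6]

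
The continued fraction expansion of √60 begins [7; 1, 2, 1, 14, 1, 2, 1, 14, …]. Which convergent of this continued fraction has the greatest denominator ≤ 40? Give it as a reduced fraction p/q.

31/4

a_0 = 7: 7/1  (≤ bound)
a_1 = 1: 8/1  (≤ bound)
a_2 = 2: 23/3  (≤ bound)
a_3 = 1: 31/4  (≤ bound)
a_4 = 14: 457/59  (> 40, stop)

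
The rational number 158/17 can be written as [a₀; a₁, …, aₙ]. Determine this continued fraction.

[9; 3, 2, 2]

158 = 9·17 + 5, so a_0 = 9
17 = 3·5 + 2, so a_1 = 3
5 = 2·2 + 1, so a_2 = 2
2 = 2·1 + 0, so a_3 = 2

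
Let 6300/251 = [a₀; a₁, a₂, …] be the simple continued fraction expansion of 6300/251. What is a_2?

Repeatedly divide and take the remainder:
⌊6300/251⌋ = 25, remainder 25
⌊251/25⌋ = 10, remainder 1
⌊25/1⌋ = 25, remainder 0

25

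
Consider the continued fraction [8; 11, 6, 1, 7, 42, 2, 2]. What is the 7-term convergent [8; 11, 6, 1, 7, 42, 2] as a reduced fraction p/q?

a_0 = 8: 8/1
a_1 = 11: 89/11
a_2 = 6: 542/67
a_3 = 1: 631/78
a_4 = 7: 4959/613
a_5 = 42: 208909/25824
a_6 = 2: 422777/52261

422777/52261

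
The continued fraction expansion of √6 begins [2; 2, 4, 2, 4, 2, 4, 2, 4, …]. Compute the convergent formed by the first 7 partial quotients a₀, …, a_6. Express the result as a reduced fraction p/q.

a_0 = 2: 2/1
a_1 = 2: 5/2
a_2 = 4: 22/9
a_3 = 2: 49/20
a_4 = 4: 218/89
a_5 = 2: 485/198
a_6 = 4: 2158/881

2158/881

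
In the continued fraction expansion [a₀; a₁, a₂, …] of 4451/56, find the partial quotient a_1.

Run the Euclidean algorithm, recording each quotient:
⌊4451/56⌋ = 79, remainder 27
⌊56/27⌋ = 2, remainder 2

2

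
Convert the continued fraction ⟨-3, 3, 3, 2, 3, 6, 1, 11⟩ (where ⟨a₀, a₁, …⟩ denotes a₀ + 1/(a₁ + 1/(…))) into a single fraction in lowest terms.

-18423/6833

a_0 = -3: -3/1
a_1 = 3: -8/3
a_2 = 3: -27/10
a_3 = 2: -62/23
a_4 = 3: -213/79
a_5 = 6: -1340/497
a_6 = 1: -1553/576
a_7 = 11: -18423/6833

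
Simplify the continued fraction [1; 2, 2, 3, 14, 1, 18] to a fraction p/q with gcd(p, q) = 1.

Use the convergent recurrence hₖ = aₖ·hₖ₋₁ + hₖ₋₂ (and likewise for the denominators kₖ):
a_0 = 1: 1/1
a_1 = 2: 3/2
a_2 = 2: 7/5
a_3 = 3: 24/17
a_4 = 14: 343/243
a_5 = 1: 367/260
a_6 = 18: 6949/4923

6949/4923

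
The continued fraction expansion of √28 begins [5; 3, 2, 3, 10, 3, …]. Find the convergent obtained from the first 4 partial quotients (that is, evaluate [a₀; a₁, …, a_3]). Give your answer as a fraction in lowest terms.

Build up convergents one term at a time:
a_0 = 5: 5/1
a_1 = 3: 16/3
a_2 = 2: 37/7
a_3 = 3: 127/24

127/24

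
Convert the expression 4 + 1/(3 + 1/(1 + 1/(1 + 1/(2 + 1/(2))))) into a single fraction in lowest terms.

Compute successive convergents:
a_0 = 4: 4/1
a_1 = 3: 13/3
a_2 = 1: 17/4
a_3 = 1: 30/7
a_4 = 2: 77/18
a_5 = 2: 184/43

184/43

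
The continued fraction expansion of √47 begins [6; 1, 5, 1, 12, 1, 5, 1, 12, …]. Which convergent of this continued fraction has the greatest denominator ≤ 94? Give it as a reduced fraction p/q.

a_0 = 6: 6/1  (≤ bound)
a_1 = 1: 7/1  (≤ bound)
a_2 = 5: 41/6  (≤ bound)
a_3 = 1: 48/7  (≤ bound)
a_4 = 12: 617/90  (≤ bound)
a_5 = 1: 665/97  (> 94, stop)

617/90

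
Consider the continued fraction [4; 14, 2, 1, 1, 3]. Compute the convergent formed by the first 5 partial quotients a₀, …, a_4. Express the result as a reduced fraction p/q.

Start with 1.
1 + 1/(1/1) = 1 + 1/1 = 2/1
2 + 1/(2/1) = 2 + 1/2 = 5/2
14 + 1/(5/2) = 14 + 2/5 = 72/5
4 + 1/(72/5) = 4 + 5/72 = 293/72

293/72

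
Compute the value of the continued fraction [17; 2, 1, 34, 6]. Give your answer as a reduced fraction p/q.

10870/627

Build up convergents one term at a time:
a_0 = 17: 17/1
a_1 = 2: 35/2
a_2 = 1: 52/3
a_3 = 34: 1803/104
a_4 = 6: 10870/627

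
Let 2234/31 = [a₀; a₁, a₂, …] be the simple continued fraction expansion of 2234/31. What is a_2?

2

Apply division with remainder until the remainder is 0:
2234 = 72·31 + 2, so a_0 = 72
31 = 15·2 + 1, so a_1 = 15
2 = 2·1 + 0, so a_2 = 2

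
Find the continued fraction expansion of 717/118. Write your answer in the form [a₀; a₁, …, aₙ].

717 ÷ 118 → quotient 6, remainder 9
118 ÷ 9 → quotient 13, remainder 1
9 ÷ 1 → quotient 9, remainder 0

[6; 13, 9]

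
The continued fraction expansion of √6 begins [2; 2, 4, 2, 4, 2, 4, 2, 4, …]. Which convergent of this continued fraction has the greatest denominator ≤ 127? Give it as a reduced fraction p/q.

List convergents until the denominator exceeds the bound:
a_0 = 2: 2/1  (≤ bound)
a_1 = 2: 5/2  (≤ bound)
a_2 = 4: 22/9  (≤ bound)
a_3 = 2: 49/20  (≤ bound)
a_4 = 4: 218/89  (≤ bound)
a_5 = 2: 485/198  (> 127, stop)

218/89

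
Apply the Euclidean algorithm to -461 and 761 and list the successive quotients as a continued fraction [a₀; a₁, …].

⌊-461/761⌋ = -1, remainder 300
⌊761/300⌋ = 2, remainder 161
⌊300/161⌋ = 1, remainder 139
⌊161/139⌋ = 1, remainder 22
⌊139/22⌋ = 6, remainder 7
⌊22/7⌋ = 3, remainder 1
⌊7/1⌋ = 7, remainder 0

[-1; 2, 1, 1, 6, 3, 7]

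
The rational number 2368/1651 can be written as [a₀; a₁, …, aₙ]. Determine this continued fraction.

[1; 2, 3, 3, 3, 2, 9]

2368 ÷ 1651 → quotient 1, remainder 717
1651 ÷ 717 → quotient 2, remainder 217
717 ÷ 217 → quotient 3, remainder 66
217 ÷ 66 → quotient 3, remainder 19
66 ÷ 19 → quotient 3, remainder 9
19 ÷ 9 → quotient 2, remainder 1
9 ÷ 1 → quotient 9, remainder 0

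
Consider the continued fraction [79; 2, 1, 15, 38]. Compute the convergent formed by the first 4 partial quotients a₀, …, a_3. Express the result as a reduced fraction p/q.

3729/47

a_0 = 79: 79/1
a_1 = 2: 159/2
a_2 = 1: 238/3
a_3 = 15: 3729/47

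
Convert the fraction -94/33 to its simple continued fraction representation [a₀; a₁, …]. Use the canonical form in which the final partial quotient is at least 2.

Run the Euclidean algorithm, recording each quotient:
-94 = -3·33 + 5, so a_0 = -3
33 = 6·5 + 3, so a_1 = 6
5 = 1·3 + 2, so a_2 = 1
3 = 1·2 + 1, so a_3 = 1
2 = 2·1 + 0, so a_4 = 2

[-3; 6, 1, 1, 2]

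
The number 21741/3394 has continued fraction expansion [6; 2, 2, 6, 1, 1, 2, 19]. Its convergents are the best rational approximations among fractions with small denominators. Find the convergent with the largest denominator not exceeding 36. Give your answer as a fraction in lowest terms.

a_0 = 6: 6/1  (≤ bound)
a_1 = 2: 13/2  (≤ bound)
a_2 = 2: 32/5  (≤ bound)
a_3 = 6: 205/32  (≤ bound)
a_4 = 1: 237/37  (> 36, stop)

205/32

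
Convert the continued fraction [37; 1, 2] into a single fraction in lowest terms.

113/3

Start with 2.
1 + 1/(2/1) = 1 + 1/2 = 3/2
37 + 1/(3/2) = 37 + 2/3 = 113/3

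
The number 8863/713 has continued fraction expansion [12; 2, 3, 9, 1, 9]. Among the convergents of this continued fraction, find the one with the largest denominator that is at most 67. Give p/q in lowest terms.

a_0 = 12: 12/1  (≤ bound)
a_1 = 2: 25/2  (≤ bound)
a_2 = 3: 87/7  (≤ bound)
a_3 = 9: 808/65  (≤ bound)
a_4 = 1: 895/72  (> 67, stop)

808/65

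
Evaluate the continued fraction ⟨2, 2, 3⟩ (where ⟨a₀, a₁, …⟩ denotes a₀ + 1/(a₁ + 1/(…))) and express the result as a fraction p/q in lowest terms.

Start with 3.
2 + 1/(3/1) = 2 + 1/3 = 7/3
2 + 1/(7/3) = 2 + 3/7 = 17/7

17/7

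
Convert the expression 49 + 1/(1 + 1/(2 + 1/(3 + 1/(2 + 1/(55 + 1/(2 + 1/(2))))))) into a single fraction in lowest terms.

319096/6421

Collapse the nested fraction from the inside out:
Start with 2.
2 + 1/(2/1) = 2 + 1/2 = 5/2
55 + 1/(5/2) = 55 + 2/5 = 277/5
2 + 1/(277/5) = 2 + 5/277 = 559/277
3 + 1/(559/277) = 3 + 277/559 = 1954/559
2 + 1/(1954/559) = 2 + 559/1954 = 4467/1954
1 + 1/(4467/1954) = 1 + 1954/4467 = 6421/4467
49 + 1/(6421/4467) = 49 + 4467/6421 = 319096/6421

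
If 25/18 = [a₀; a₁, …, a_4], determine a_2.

1

Repeatedly divide and take the remainder:
25 = 1·18 + 7, so a_0 = 1
18 = 2·7 + 4, so a_1 = 2
7 = 1·4 + 3, so a_2 = 1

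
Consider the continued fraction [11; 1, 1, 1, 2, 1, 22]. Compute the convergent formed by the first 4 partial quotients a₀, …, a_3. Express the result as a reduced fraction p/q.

a_0 = 11: 11/1
a_1 = 1: 12/1
a_2 = 1: 23/2
a_3 = 1: 35/3

35/3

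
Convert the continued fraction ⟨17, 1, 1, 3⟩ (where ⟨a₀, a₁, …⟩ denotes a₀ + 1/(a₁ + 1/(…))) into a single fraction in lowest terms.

Start with 3.
1 + 1/(3/1) = 1 + 1/3 = 4/3
1 + 1/(4/3) = 1 + 3/4 = 7/4
17 + 1/(7/4) = 17 + 4/7 = 123/7

123/7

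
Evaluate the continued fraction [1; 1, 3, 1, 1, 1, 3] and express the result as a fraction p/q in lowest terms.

Compute successive convergents:
a_0 = 1: 1/1
a_1 = 1: 2/1
a_2 = 3: 7/4
a_3 = 1: 9/5
a_4 = 1: 16/9
a_5 = 1: 25/14
a_6 = 3: 91/51

91/51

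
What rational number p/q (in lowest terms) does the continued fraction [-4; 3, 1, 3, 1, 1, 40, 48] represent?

-247375/66226

Start with 48.
40 + 1/(48/1) = 40 + 1/48 = 1921/48
1 + 1/(1921/48) = 1 + 48/1921 = 1969/1921
1 + 1/(1969/1921) = 1 + 1921/1969 = 3890/1969
3 + 1/(3890/1969) = 3 + 1969/3890 = 13639/3890
1 + 1/(13639/3890) = 1 + 3890/13639 = 17529/13639
3 + 1/(17529/13639) = 3 + 13639/17529 = 66226/17529
-4 + 1/(66226/17529) = -4 + 17529/66226 = -247375/66226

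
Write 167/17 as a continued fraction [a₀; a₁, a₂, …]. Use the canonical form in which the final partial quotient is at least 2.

⌊167/17⌋ = 9, remainder 14
⌊17/14⌋ = 1, remainder 3
⌊14/3⌋ = 4, remainder 2
⌊3/2⌋ = 1, remainder 1
⌊2/1⌋ = 2, remainder 0

[9; 1, 4, 1, 2]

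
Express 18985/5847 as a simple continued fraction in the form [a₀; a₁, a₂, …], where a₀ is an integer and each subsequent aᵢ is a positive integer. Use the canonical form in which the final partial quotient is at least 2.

18985 ÷ 5847 → quotient 3, remainder 1444
5847 ÷ 1444 → quotient 4, remainder 71
1444 ÷ 71 → quotient 20, remainder 24
71 ÷ 24 → quotient 2, remainder 23
24 ÷ 23 → quotient 1, remainder 1
23 ÷ 1 → quotient 23, remainder 0

[3; 4, 20, 2, 1, 23]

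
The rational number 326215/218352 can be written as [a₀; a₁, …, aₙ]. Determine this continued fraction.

326215 ÷ 218352 → quotient 1, remainder 107863
218352 ÷ 107863 → quotient 2, remainder 2626
107863 ÷ 2626 → quotient 41, remainder 197
2626 ÷ 197 → quotient 13, remainder 65
197 ÷ 65 → quotient 3, remainder 2
65 ÷ 2 → quotient 32, remainder 1
2 ÷ 1 → quotient 2, remainder 0

[1; 2, 41, 13, 3, 32, 2]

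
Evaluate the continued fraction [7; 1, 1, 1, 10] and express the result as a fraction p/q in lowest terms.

Build up convergents one term at a time:
a_0 = 7: 7/1
a_1 = 1: 8/1
a_2 = 1: 15/2
a_3 = 1: 23/3
a_4 = 10: 245/32

245/32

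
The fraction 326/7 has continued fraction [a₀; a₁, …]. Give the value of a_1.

⌊326/7⌋ = 46, remainder 4
⌊7/4⌋ = 1, remainder 3

1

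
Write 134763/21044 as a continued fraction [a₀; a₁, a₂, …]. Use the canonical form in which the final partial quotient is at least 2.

[6; 2, 2, 9, 1, 15, 1, 23]

134763 ÷ 21044 → quotient 6, remainder 8499
21044 ÷ 8499 → quotient 2, remainder 4046
8499 ÷ 4046 → quotient 2, remainder 407
4046 ÷ 407 → quotient 9, remainder 383
407 ÷ 383 → quotient 1, remainder 24
383 ÷ 24 → quotient 15, remainder 23
24 ÷ 23 → quotient 1, remainder 1
23 ÷ 1 → quotient 23, remainder 0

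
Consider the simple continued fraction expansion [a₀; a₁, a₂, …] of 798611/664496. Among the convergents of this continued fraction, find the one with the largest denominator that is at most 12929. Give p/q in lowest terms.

List convergents until the denominator exceeds the bound:
a_0 = 1: 1/1  (≤ bound)
a_1 = 4: 5/4  (≤ bound)
a_2 = 1: 6/5  (≤ bound)
a_3 = 21: 131/109  (≤ bound)
a_4 = 16: 2102/1749  (≤ bound)
a_5 = 8: 16947/14101  (> 12929, stop)

2102/1749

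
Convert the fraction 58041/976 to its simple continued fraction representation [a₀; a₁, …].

[59; 2, 7, 2, 1, 2, 3, 2]

Run the Euclidean algorithm, recording each quotient:
58041 = 59·976 + 457, so a_0 = 59
976 = 2·457 + 62, so a_1 = 2
457 = 7·62 + 23, so a_2 = 7
62 = 2·23 + 16, so a_3 = 2
23 = 1·16 + 7, so a_4 = 1
16 = 2·7 + 2, so a_5 = 2
7 = 3·2 + 1, so a_6 = 3
2 = 2·1 + 0, so a_7 = 2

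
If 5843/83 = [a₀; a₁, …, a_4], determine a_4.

Apply division with remainder until the remainder is 0:
⌊5843/83⌋ = 70, remainder 33
⌊83/33⌋ = 2, remainder 17
⌊33/17⌋ = 1, remainder 16
⌊17/16⌋ = 1, remainder 1
⌊16/1⌋ = 16, remainder 0

16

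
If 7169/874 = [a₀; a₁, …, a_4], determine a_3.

15

Run the Euclidean algorithm, recording each quotient:
7169 = 8·874 + 177, so a_0 = 8
874 = 4·177 + 166, so a_1 = 4
177 = 1·166 + 11, so a_2 = 1
166 = 15·11 + 1, so a_3 = 15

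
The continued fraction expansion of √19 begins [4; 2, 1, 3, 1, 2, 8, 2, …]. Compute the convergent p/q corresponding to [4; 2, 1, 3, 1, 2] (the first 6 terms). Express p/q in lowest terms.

170/39

Start with 2.
1 + 1/(2/1) = 1 + 1/2 = 3/2
3 + 1/(3/2) = 3 + 2/3 = 11/3
1 + 1/(11/3) = 1 + 3/11 = 14/11
2 + 1/(14/11) = 2 + 11/14 = 39/14
4 + 1/(39/14) = 4 + 14/39 = 170/39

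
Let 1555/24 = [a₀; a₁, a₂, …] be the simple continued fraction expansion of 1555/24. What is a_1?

1

1555 ÷ 24 → quotient 64, remainder 19
24 ÷ 19 → quotient 1, remainder 5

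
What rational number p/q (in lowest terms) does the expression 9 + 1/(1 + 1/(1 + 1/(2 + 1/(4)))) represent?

a_0 = 9: 9/1
a_1 = 1: 10/1
a_2 = 1: 19/2
a_3 = 2: 48/5
a_4 = 4: 211/22

211/22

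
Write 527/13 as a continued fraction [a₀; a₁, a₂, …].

[40; 1, 1, 6]

Run the Euclidean algorithm, recording each quotient:
⌊527/13⌋ = 40, remainder 7
⌊13/7⌋ = 1, remainder 6
⌊7/6⌋ = 1, remainder 1
⌊6/1⌋ = 6, remainder 0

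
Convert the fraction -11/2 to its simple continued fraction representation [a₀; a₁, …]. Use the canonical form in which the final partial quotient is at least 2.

Run the Euclidean algorithm, recording each quotient:
-11 = -6·2 + 1, so a_0 = -6
2 = 2·1 + 0, so a_1 = 2

[-6; 2]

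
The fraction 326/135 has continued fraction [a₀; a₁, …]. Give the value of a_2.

2

⌊326/135⌋ = 2, remainder 56
⌊135/56⌋ = 2, remainder 23
⌊56/23⌋ = 2, remainder 10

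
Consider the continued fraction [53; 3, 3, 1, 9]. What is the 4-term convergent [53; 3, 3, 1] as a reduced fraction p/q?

Work from the innermost term outward:
Start with 1.
3 + 1/(1/1) = 3 + 1/1 = 4/1
3 + 1/(4/1) = 3 + 1/4 = 13/4
53 + 1/(13/4) = 53 + 4/13 = 693/13

693/13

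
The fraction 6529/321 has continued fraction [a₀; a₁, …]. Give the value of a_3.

17

Apply division with remainder until the remainder is 0:
6529 = 20·321 + 109, so a_0 = 20
321 = 2·109 + 103, so a_1 = 2
109 = 1·103 + 6, so a_2 = 1
103 = 17·6 + 1, so a_3 = 17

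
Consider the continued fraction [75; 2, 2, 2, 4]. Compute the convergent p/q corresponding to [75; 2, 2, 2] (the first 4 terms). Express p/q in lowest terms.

Compute successive convergents:
a_0 = 75: 75/1
a_1 = 2: 151/2
a_2 = 2: 377/5
a_3 = 2: 905/12

905/12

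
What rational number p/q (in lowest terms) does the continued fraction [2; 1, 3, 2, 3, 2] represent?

197/71

Compute successive convergents:
a_0 = 2: 2/1
a_1 = 1: 3/1
a_2 = 3: 11/4
a_3 = 2: 25/9
a_4 = 3: 86/31
a_5 = 2: 197/71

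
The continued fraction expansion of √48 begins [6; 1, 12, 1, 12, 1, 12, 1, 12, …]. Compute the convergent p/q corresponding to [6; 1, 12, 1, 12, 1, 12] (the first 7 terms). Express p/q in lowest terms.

Build up convergents one term at a time:
a_0 = 6: 6/1
a_1 = 1: 7/1
a_2 = 12: 90/13
a_3 = 1: 97/14
a_4 = 12: 1254/181
a_5 = 1: 1351/195
a_6 = 12: 17466/2521

17466/2521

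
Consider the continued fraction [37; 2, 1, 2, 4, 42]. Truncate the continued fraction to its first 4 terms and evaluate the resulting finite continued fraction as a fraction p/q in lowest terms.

Start with 2.
1 + 1/(2/1) = 1 + 1/2 = 3/2
2 + 1/(3/2) = 2 + 2/3 = 8/3
37 + 1/(8/3) = 37 + 3/8 = 299/8

299/8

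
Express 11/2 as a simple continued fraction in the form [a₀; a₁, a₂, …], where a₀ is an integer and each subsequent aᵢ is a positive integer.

11 = 5·2 + 1, so a_0 = 5
2 = 2·1 + 0, so a_1 = 2

[5; 2]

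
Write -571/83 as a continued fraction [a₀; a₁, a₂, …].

Repeatedly divide and take the remainder:
⌊-571/83⌋ = -7, remainder 10
⌊83/10⌋ = 8, remainder 3
⌊10/3⌋ = 3, remainder 1
⌊3/1⌋ = 3, remainder 0

[-7; 8, 3, 3]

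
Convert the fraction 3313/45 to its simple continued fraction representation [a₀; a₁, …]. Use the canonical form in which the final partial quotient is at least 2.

[73; 1, 1, 1, 1, 1, 5]

3313 = 73·45 + 28, so a_0 = 73
45 = 1·28 + 17, so a_1 = 1
28 = 1·17 + 11, so a_2 = 1
17 = 1·11 + 6, so a_3 = 1
11 = 1·6 + 5, so a_4 = 1
6 = 1·5 + 1, so a_5 = 1
5 = 5·1 + 0, so a_6 = 5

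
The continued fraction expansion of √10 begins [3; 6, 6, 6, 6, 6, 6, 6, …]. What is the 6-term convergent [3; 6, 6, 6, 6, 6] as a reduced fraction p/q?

27379/8658

Collapse the nested fraction from the inside out:
Start with 6.
6 + 1/(6/1) = 6 + 1/6 = 37/6
6 + 1/(37/6) = 6 + 6/37 = 228/37
6 + 1/(228/37) = 6 + 37/228 = 1405/228
6 + 1/(1405/228) = 6 + 228/1405 = 8658/1405
3 + 1/(8658/1405) = 3 + 1405/8658 = 27379/8658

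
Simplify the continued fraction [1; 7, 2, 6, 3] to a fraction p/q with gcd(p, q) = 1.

347/306

Start with 3.
6 + 1/(3/1) = 6 + 1/3 = 19/3
2 + 1/(19/3) = 2 + 3/19 = 41/19
7 + 1/(41/19) = 7 + 19/41 = 306/41
1 + 1/(306/41) = 1 + 41/306 = 347/306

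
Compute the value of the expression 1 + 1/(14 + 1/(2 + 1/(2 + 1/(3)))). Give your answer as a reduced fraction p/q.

Build up convergents one term at a time:
a_0 = 1: 1/1
a_1 = 14: 15/14
a_2 = 2: 31/29
a_3 = 2: 77/72
a_4 = 3: 262/245

262/245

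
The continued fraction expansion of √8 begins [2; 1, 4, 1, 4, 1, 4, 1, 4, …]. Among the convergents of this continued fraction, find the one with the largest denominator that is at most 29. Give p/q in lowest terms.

List convergents until the denominator exceeds the bound:
a_0 = 2: 2/1  (≤ bound)
a_1 = 1: 3/1  (≤ bound)
a_2 = 4: 14/5  (≤ bound)
a_3 = 1: 17/6  (≤ bound)
a_4 = 4: 82/29  (≤ bound)
a_5 = 1: 99/35  (> 29, stop)

82/29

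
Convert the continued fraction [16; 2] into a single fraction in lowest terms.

Use the convergent recurrence hₖ = aₖ·hₖ₋₁ + hₖ₋₂ (and likewise for the denominators kₖ):
a_0 = 16: 16/1
a_1 = 2: 33/2

33/2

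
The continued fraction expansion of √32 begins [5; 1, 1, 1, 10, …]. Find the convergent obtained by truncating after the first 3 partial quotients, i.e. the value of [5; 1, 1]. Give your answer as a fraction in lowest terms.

11/2

Start with 1.
1 + 1/(1/1) = 1 + 1/1 = 2/1
5 + 1/(2/1) = 5 + 1/2 = 11/2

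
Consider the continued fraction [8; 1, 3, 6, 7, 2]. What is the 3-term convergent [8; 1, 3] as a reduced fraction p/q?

a_0 = 8: 8/1
a_1 = 1: 9/1
a_2 = 3: 35/4

35/4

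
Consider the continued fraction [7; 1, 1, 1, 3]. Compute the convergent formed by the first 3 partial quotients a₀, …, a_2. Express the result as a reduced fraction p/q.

Build up convergents one term at a time:
a_0 = 7: 7/1
a_1 = 1: 8/1
a_2 = 1: 15/2

15/2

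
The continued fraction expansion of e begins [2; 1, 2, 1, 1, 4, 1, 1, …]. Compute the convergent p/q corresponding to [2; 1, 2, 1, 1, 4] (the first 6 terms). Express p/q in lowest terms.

a_0 = 2: 2/1
a_1 = 1: 3/1
a_2 = 2: 8/3
a_3 = 1: 11/4
a_4 = 1: 19/7
a_5 = 4: 87/32

87/32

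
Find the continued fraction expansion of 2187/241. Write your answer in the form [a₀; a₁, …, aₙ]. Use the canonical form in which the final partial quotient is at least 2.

[9; 13, 2, 1, 1, 3]

⌊2187/241⌋ = 9, remainder 18
⌊241/18⌋ = 13, remainder 7
⌊18/7⌋ = 2, remainder 4
⌊7/4⌋ = 1, remainder 3
⌊4/3⌋ = 1, remainder 1
⌊3/1⌋ = 3, remainder 0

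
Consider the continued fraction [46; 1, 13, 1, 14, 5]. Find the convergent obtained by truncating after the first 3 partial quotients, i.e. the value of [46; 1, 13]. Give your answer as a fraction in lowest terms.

657/14

a_0 = 46: 46/1
a_1 = 1: 47/1
a_2 = 13: 657/14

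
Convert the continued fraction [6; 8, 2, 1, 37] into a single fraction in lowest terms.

5765/942

Compute successive convergents:
a_0 = 6: 6/1
a_1 = 8: 49/8
a_2 = 2: 104/17
a_3 = 1: 153/25
a_4 = 37: 5765/942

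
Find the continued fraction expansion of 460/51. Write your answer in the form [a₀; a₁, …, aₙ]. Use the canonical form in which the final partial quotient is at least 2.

⌊460/51⌋ = 9, remainder 1
⌊51/1⌋ = 51, remainder 0

[9; 51]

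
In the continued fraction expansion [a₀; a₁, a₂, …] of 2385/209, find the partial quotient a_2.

2

2385 ÷ 209 → quotient 11, remainder 86
209 ÷ 86 → quotient 2, remainder 37
86 ÷ 37 → quotient 2, remainder 12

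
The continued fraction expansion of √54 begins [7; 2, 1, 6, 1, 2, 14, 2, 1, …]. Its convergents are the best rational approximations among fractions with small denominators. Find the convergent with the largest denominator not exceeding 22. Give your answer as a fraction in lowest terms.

a_0 = 7: 7/1  (≤ bound)
a_1 = 2: 15/2  (≤ bound)
a_2 = 1: 22/3  (≤ bound)
a_3 = 6: 147/20  (≤ bound)
a_4 = 1: 169/23  (> 22, stop)

147/20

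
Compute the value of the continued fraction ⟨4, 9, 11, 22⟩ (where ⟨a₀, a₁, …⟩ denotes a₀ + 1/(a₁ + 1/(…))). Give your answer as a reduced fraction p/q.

Starting at the tail and folding back:
Start with 22.
11 + 1/(22/1) = 11 + 1/22 = 243/22
9 + 1/(243/22) = 9 + 22/243 = 2209/243
4 + 1/(2209/243) = 4 + 243/2209 = 9079/2209

9079/2209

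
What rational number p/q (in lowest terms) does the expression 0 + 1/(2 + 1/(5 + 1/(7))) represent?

36/79

a_0 = 0: 0/1
a_1 = 2: 1/2
a_2 = 5: 5/11
a_3 = 7: 36/79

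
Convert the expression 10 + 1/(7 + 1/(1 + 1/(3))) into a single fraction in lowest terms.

Start with 3.
1 + 1/(3/1) = 1 + 1/3 = 4/3
7 + 1/(4/3) = 7 + 3/4 = 31/4
10 + 1/(31/4) = 10 + 4/31 = 314/31

314/31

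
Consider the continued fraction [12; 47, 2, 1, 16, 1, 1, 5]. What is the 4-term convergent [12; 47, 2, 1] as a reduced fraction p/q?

a_0 = 12: 12/1
a_1 = 47: 565/47
a_2 = 2: 1142/95
a_3 = 1: 1707/142

1707/142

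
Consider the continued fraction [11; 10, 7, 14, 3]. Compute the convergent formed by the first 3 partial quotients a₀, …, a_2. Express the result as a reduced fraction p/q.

Use the convergent recurrence hₖ = aₖ·hₖ₋₁ + hₖ₋₂ (and likewise for the denominators kₖ):
a_0 = 11: 11/1
a_1 = 10: 111/10
a_2 = 7: 788/71

788/71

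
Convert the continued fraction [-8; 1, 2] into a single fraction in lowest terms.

-22/3

Start with 2.
1 + 1/(2/1) = 1 + 1/2 = 3/2
-8 + 1/(3/2) = -8 + 2/3 = -22/3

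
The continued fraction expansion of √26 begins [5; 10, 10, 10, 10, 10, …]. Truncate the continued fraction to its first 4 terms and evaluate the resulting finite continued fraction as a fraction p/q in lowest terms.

5201/1020

Start with 10.
10 + 1/(10/1) = 10 + 1/10 = 101/10
10 + 1/(101/10) = 10 + 10/101 = 1020/101
5 + 1/(1020/101) = 5 + 101/1020 = 5201/1020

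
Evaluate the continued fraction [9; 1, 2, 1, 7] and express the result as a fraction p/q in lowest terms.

302/31

Build up convergents one term at a time:
a_0 = 9: 9/1
a_1 = 1: 10/1
a_2 = 2: 29/3
a_3 = 1: 39/4
a_4 = 7: 302/31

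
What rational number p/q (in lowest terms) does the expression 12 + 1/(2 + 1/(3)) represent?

Compute successive convergents:
a_0 = 12: 12/1
a_1 = 2: 25/2
a_2 = 3: 87/7

87/7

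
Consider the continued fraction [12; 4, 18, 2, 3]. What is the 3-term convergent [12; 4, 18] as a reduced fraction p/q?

894/73

Collapse the nested fraction from the inside out:
Start with 18.
4 + 1/(18/1) = 4 + 1/18 = 73/18
12 + 1/(73/18) = 12 + 18/73 = 894/73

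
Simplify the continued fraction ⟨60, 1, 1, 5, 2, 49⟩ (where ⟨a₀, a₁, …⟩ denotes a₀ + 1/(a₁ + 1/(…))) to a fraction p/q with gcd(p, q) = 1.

71863/1187

a_0 = 60: 60/1
a_1 = 1: 61/1
a_2 = 1: 121/2
a_3 = 5: 666/11
a_4 = 2: 1453/24
a_5 = 49: 71863/1187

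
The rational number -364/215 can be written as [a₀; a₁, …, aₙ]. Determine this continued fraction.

Repeatedly divide and take the remainder:
-364 ÷ 215 → quotient -2, remainder 66
215 ÷ 66 → quotient 3, remainder 17
66 ÷ 17 → quotient 3, remainder 15
17 ÷ 15 → quotient 1, remainder 2
15 ÷ 2 → quotient 7, remainder 1
2 ÷ 1 → quotient 2, remainder 0

[-2; 3, 3, 1, 7, 2]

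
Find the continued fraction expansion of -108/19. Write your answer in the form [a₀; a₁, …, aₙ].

[-6; 3, 6]

Run the Euclidean algorithm, recording each quotient:
-108 = -6·19 + 6, so a_0 = -6
19 = 3·6 + 1, so a_1 = 3
6 = 6·1 + 0, so a_2 = 6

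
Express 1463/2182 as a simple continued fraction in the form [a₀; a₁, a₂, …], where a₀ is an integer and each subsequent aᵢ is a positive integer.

1463 ÷ 2182 → quotient 0, remainder 1463
2182 ÷ 1463 → quotient 1, remainder 719
1463 ÷ 719 → quotient 2, remainder 25
719 ÷ 25 → quotient 28, remainder 19
25 ÷ 19 → quotient 1, remainder 6
19 ÷ 6 → quotient 3, remainder 1
6 ÷ 1 → quotient 6, remainder 0

[0; 1, 2, 28, 1, 3, 6]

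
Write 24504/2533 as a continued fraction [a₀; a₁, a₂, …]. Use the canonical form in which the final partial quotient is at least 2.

[9; 1, 2, 15, 55]

Repeatedly divide and take the remainder:
24504 = 9·2533 + 1707, so a_0 = 9
2533 = 1·1707 + 826, so a_1 = 1
1707 = 2·826 + 55, so a_2 = 2
826 = 15·55 + 1, so a_3 = 15
55 = 55·1 + 0, so a_4 = 55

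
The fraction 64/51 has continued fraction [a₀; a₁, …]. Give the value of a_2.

Apply division with remainder until the remainder is 0:
64 ÷ 51 → quotient 1, remainder 13
51 ÷ 13 → quotient 3, remainder 12
13 ÷ 12 → quotient 1, remainder 1

1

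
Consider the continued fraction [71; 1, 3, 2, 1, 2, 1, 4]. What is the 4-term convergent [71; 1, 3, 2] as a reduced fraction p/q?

Work from the innermost term outward:
Start with 2.
3 + 1/(2/1) = 3 + 1/2 = 7/2
1 + 1/(7/2) = 1 + 2/7 = 9/7
71 + 1/(9/7) = 71 + 7/9 = 646/9

646/9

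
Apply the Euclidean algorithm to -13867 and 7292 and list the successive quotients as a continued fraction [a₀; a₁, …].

⌊-13867/7292⌋ = -2, remainder 717
⌊7292/717⌋ = 10, remainder 122
⌊717/122⌋ = 5, remainder 107
⌊122/107⌋ = 1, remainder 15
⌊107/15⌋ = 7, remainder 2
⌊15/2⌋ = 7, remainder 1
⌊2/1⌋ = 2, remainder 0

[-2; 10, 5, 1, 7, 7, 2]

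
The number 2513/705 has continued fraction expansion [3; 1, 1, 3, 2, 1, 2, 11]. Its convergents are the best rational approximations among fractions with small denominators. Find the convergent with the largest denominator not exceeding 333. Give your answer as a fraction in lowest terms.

a_0 = 3: 3/1  (≤ bound)
a_1 = 1: 4/1  (≤ bound)
a_2 = 1: 7/2  (≤ bound)
a_3 = 3: 25/7  (≤ bound)
a_4 = 2: 57/16  (≤ bound)
a_5 = 1: 82/23  (≤ bound)
a_6 = 2: 221/62  (≤ bound)
a_7 = 11: 2513/705  (> 333, stop)

221/62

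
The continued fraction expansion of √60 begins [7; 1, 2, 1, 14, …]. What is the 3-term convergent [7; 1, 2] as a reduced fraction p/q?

Start with 2.
1 + 1/(2/1) = 1 + 1/2 = 3/2
7 + 1/(3/2) = 7 + 2/3 = 23/3

23/3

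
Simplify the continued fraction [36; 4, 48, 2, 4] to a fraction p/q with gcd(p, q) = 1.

a_0 = 36: 36/1
a_1 = 4: 145/4
a_2 = 48: 6996/193
a_3 = 2: 14137/390
a_4 = 4: 63544/1753

63544/1753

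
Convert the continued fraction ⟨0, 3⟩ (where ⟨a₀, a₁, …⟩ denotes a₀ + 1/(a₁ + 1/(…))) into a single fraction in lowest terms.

a_0 = 0: 0/1
a_1 = 3: 1/3

1/3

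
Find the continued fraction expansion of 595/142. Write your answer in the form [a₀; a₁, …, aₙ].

⌊595/142⌋ = 4, remainder 27
⌊142/27⌋ = 5, remainder 7
⌊27/7⌋ = 3, remainder 6
⌊7/6⌋ = 1, remainder 1
⌊6/1⌋ = 6, remainder 0

[4; 5, 3, 1, 6]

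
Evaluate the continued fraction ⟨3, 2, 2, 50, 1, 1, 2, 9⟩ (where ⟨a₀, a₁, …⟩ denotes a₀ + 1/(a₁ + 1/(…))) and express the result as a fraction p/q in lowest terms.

Compute successive convergents:
a_0 = 3: 3/1
a_1 = 2: 7/2
a_2 = 2: 17/5
a_3 = 50: 857/252
a_4 = 1: 874/257
a_5 = 1: 1731/509
a_6 = 2: 4336/1275
a_7 = 9: 40755/11984

40755/11984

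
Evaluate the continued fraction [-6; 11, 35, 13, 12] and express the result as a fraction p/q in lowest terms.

Compute successive convergents:
a_0 = -6: -6/1
a_1 = 11: -65/11
a_2 = 35: -2281/386
a_3 = 13: -29718/5029
a_4 = 12: -358897/60734

-358897/60734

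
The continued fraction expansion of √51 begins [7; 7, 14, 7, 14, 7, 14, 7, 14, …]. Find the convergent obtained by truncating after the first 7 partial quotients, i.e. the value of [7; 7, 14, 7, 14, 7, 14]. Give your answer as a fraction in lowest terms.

7068593/989801

a_0 = 7: 7/1
a_1 = 7: 50/7
a_2 = 14: 707/99
a_3 = 7: 4999/700
a_4 = 14: 70693/9899
a_5 = 7: 499850/69993
a_6 = 14: 7068593/989801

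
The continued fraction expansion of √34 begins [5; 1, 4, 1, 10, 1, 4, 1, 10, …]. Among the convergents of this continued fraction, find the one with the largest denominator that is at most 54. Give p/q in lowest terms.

35/6

List convergents until the denominator exceeds the bound:
a_0 = 5: 5/1  (≤ bound)
a_1 = 1: 6/1  (≤ bound)
a_2 = 4: 29/5  (≤ bound)
a_3 = 1: 35/6  (≤ bound)
a_4 = 10: 379/65  (> 54, stop)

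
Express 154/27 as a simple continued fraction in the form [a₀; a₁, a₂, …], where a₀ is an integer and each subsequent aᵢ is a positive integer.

⌊154/27⌋ = 5, remainder 19
⌊27/19⌋ = 1, remainder 8
⌊19/8⌋ = 2, remainder 3
⌊8/3⌋ = 2, remainder 2
⌊3/2⌋ = 1, remainder 1
⌊2/1⌋ = 2, remainder 0

[5; 1, 2, 2, 1, 2]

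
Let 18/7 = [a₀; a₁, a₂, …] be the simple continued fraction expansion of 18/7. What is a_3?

⌊18/7⌋ = 2, remainder 4
⌊7/4⌋ = 1, remainder 3
⌊4/3⌋ = 1, remainder 1
⌊3/1⌋ = 3, remainder 0

3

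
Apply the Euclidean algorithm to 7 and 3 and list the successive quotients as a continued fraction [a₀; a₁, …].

[2; 3]

7 ÷ 3 → quotient 2, remainder 1
3 ÷ 1 → quotient 3, remainder 0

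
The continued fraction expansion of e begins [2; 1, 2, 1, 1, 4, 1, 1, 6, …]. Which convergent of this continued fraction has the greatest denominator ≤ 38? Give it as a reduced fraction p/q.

List convergents until the denominator exceeds the bound:
a_0 = 2: 2/1  (≤ bound)
a_1 = 1: 3/1  (≤ bound)
a_2 = 2: 8/3  (≤ bound)
a_3 = 1: 11/4  (≤ bound)
a_4 = 1: 19/7  (≤ bound)
a_5 = 4: 87/32  (≤ bound)
a_6 = 1: 106/39  (> 38, stop)

87/32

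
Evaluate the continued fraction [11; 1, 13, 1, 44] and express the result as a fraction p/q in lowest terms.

a_0 = 11: 11/1
a_1 = 1: 12/1
a_2 = 13: 167/14
a_3 = 1: 179/15
a_4 = 44: 8043/674

8043/674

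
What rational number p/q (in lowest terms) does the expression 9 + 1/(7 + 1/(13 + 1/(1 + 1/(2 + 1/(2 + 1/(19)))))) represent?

Work from the innermost term outward:
Start with 19.
2 + 1/(19/1) = 2 + 1/19 = 39/19
2 + 1/(39/19) = 2 + 19/39 = 97/39
1 + 1/(97/39) = 1 + 39/97 = 136/97
13 + 1/(136/97) = 13 + 97/136 = 1865/136
7 + 1/(1865/136) = 7 + 136/1865 = 13191/1865
9 + 1/(13191/1865) = 9 + 1865/13191 = 120584/13191

120584/13191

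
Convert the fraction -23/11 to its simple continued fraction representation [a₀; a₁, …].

[-3; 1, 10]

-23 = -3·11 + 10, so a_0 = -3
11 = 1·10 + 1, so a_1 = 1
10 = 10·1 + 0, so a_2 = 10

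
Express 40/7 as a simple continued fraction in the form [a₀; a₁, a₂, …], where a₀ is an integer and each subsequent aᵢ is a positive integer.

Run the Euclidean algorithm, recording each quotient:
40 ÷ 7 → quotient 5, remainder 5
7 ÷ 5 → quotient 1, remainder 2
5 ÷ 2 → quotient 2, remainder 1
2 ÷ 1 → quotient 2, remainder 0

[5; 1, 2, 2]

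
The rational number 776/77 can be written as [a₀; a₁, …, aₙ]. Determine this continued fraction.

⌊776/77⌋ = 10, remainder 6
⌊77/6⌋ = 12, remainder 5
⌊6/5⌋ = 1, remainder 1
⌊5/1⌋ = 5, remainder 0

[10; 12, 1, 5]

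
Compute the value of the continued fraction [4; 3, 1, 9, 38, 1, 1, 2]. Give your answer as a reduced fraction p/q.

Compute successive convergents:
a_0 = 4: 4/1
a_1 = 3: 13/3
a_2 = 1: 17/4
a_3 = 9: 166/39
a_4 = 38: 6325/1486
a_5 = 1: 6491/1525
a_6 = 1: 12816/3011
a_7 = 2: 32123/7547

32123/7547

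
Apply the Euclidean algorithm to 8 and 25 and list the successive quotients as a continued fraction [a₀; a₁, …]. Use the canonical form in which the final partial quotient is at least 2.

Repeatedly divide and take the remainder:
8 = 0·25 + 8, so a_0 = 0
25 = 3·8 + 1, so a_1 = 3
8 = 8·1 + 0, so a_2 = 8

[0; 3, 8]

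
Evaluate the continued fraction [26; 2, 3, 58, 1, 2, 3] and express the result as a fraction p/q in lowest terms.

Compute successive convergents:
a_0 = 26: 26/1
a_1 = 2: 53/2
a_2 = 3: 185/7
a_3 = 58: 10783/408
a_4 = 1: 10968/415
a_5 = 2: 32719/1238
a_6 = 3: 109125/4129

109125/4129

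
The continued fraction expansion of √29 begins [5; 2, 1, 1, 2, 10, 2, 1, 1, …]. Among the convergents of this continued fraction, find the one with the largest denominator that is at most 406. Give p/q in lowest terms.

List convergents until the denominator exceeds the bound:
a_0 = 5: 5/1  (≤ bound)
a_1 = 2: 11/2  (≤ bound)
a_2 = 1: 16/3  (≤ bound)
a_3 = 1: 27/5  (≤ bound)
a_4 = 2: 70/13  (≤ bound)
a_5 = 10: 727/135  (≤ bound)
a_6 = 2: 1524/283  (≤ bound)
a_7 = 1: 2251/418  (> 406, stop)

1524/283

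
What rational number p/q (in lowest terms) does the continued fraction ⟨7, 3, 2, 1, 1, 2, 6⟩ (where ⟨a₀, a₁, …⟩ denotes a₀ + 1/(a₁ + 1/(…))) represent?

Compute successive convergents:
a_0 = 7: 7/1
a_1 = 3: 22/3
a_2 = 2: 51/7
a_3 = 1: 73/10
a_4 = 1: 124/17
a_5 = 2: 321/44
a_6 = 6: 2050/281

2050/281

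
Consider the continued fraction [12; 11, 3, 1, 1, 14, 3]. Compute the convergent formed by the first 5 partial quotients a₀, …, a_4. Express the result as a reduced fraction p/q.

Work from the innermost term outward:
Start with 1.
1 + 1/(1/1) = 1 + 1/1 = 2/1
3 + 1/(2/1) = 3 + 1/2 = 7/2
11 + 1/(7/2) = 11 + 2/7 = 79/7
12 + 1/(79/7) = 12 + 7/79 = 955/79

955/79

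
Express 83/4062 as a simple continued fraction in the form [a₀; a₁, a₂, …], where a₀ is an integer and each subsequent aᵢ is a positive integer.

[0; 48, 1, 15, 1, 1, 2]

83 ÷ 4062 → quotient 0, remainder 83
4062 ÷ 83 → quotient 48, remainder 78
83 ÷ 78 → quotient 1, remainder 5
78 ÷ 5 → quotient 15, remainder 3
5 ÷ 3 → quotient 1, remainder 2
3 ÷ 2 → quotient 1, remainder 1
2 ÷ 1 → quotient 2, remainder 0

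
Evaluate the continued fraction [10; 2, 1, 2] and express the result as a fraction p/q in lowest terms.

83/8

a_0 = 10: 10/1
a_1 = 2: 21/2
a_2 = 1: 31/3
a_3 = 2: 83/8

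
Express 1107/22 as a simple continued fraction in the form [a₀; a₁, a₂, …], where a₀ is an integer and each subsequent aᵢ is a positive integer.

[50; 3, 7]

Repeatedly divide and take the remainder:
⌊1107/22⌋ = 50, remainder 7
⌊22/7⌋ = 3, remainder 1
⌊7/1⌋ = 7, remainder 0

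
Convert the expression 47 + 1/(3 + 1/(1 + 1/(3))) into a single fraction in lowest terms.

Start with 3.
1 + 1/(3/1) = 1 + 1/3 = 4/3
3 + 1/(4/3) = 3 + 3/4 = 15/4
47 + 1/(15/4) = 47 + 4/15 = 709/15

709/15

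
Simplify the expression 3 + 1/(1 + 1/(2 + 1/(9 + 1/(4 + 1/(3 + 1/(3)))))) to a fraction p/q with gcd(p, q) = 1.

4539/1234

Start with 3.
3 + 1/(3/1) = 3 + 1/3 = 10/3
4 + 1/(10/3) = 4 + 3/10 = 43/10
9 + 1/(43/10) = 9 + 10/43 = 397/43
2 + 1/(397/43) = 2 + 43/397 = 837/397
1 + 1/(837/397) = 1 + 397/837 = 1234/837
3 + 1/(1234/837) = 3 + 837/1234 = 4539/1234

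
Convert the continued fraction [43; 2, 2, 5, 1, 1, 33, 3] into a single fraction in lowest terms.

Use the convergent recurrence hₖ = aₖ·hₖ₋₁ + hₖ₋₂ (and likewise for the denominators kₖ):
a_0 = 43: 43/1
a_1 = 2: 87/2
a_2 = 2: 217/5
a_3 = 5: 1172/27
a_4 = 1: 1389/32
a_5 = 1: 2561/59
a_6 = 33: 85902/1979
a_7 = 3: 260267/5996

260267/5996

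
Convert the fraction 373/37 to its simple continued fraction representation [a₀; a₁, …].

[10; 12, 3]

⌊373/37⌋ = 10, remainder 3
⌊37/3⌋ = 12, remainder 1
⌊3/1⌋ = 3, remainder 0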